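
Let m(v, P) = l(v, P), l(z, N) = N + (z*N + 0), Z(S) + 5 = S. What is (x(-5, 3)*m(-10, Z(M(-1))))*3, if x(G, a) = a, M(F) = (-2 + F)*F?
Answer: 162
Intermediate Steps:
M(F) = F*(-2 + F)
Z(S) = -5 + S
l(z, N) = N + N*z (l(z, N) = N + (N*z + 0) = N + N*z)
m(v, P) = P*(1 + v)
(x(-5, 3)*m(-10, Z(M(-1))))*3 = (3*((-5 - (-2 - 1))*(1 - 10)))*3 = (3*((-5 - 1*(-3))*(-9)))*3 = (3*((-5 + 3)*(-9)))*3 = (3*(-2*(-9)))*3 = (3*18)*3 = 54*3 = 162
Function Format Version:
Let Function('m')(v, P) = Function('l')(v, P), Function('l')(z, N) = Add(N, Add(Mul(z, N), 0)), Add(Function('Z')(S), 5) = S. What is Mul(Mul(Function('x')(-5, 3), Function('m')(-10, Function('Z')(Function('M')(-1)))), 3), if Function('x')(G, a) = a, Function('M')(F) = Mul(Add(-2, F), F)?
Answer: 162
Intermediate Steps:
Function('M')(F) = Mul(F, Add(-2, F))
Function('Z')(S) = Add(-5, S)
Function('l')(z, N) = Add(N, Mul(N, z)) (Function('l')(z, N) = Add(N, Add(Mul(N, z), 0)) = Add(N, Mul(N, z)))
Function('m')(v, P) = Mul(P, Add(1, v))
Mul(Mul(Function('x')(-5, 3), Function('m')(-10, Function('Z')(Function('M')(-1)))), 3) = Mul(Mul(3, Mul(Add(-5, Mul(-1, Add(-2, -1))), Add(1, -10))), 3) = Mul(Mul(3, Mul(Add(-5, Mul(-1, -3)), -9)), 3) = Mul(Mul(3, Mul(Add(-5, 3), -9)), 3) = Mul(Mul(3, Mul(-2, -9)), 3) = Mul(Mul(3, 18), 3) = Mul(54, 3) = 162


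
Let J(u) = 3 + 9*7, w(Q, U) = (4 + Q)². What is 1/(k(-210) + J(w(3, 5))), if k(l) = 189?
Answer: 1/255 ≈ 0.0039216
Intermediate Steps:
J(u) = 66 (J(u) = 3 + 63 = 66)
1/(k(-210) + J(w(3, 5))) = 1/(189 + 66) = 1/255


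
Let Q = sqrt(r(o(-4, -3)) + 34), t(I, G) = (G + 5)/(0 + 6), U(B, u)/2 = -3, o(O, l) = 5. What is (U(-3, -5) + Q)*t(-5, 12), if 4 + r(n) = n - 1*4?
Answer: -17 + 17*sqrt(31)/6 ≈ -1.2247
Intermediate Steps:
U(B, u) = -6 (U(B, u) = 2*(-3) = -6)
r(n) = -8 + n (r(n) = -4 + (n - 1*4) = -4 + (n - 4) = -4 + (-4 + n) = -8 + n)
t(I, G) = 5/6 + G/6 (t(I, G) = (5 + G)/6 = (5 + G)*(1/6) = 5/6 + G/6)
Q = sqrt(31) (Q = sqrt((-8 + 5) + 34) = sqrt(-3 + 34) = sqrt(31) ≈ 5.5678)
(U(-3, -5) + Q)*t(-5, 12) = (-6 + sqrt(31))*(5/6 + (1/6)*12) = (-6 + sqrt(31))*(5/6 + 2) = (-6 + sqrt(31))*(17/6) = -17 + 17*sqrt(31)/6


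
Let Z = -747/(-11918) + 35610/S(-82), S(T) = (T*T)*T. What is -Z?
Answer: 3132021/1642800956 ≈ 0.0019065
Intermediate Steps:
S(T) = T³ (S(T) = T²*T = T³)
Z = -3132021/1642800956 (Z = -747/(-11918) + 35610/((-82)³) = -747*(-1/11918) + 35610/(-551368) = 747/11918 + 35610*(-1/551368) = 747/11918 - 17805/275684 = -3132021/1642800956 ≈ -0.0019065)
-Z = -1*(-3132021/1642800956) = 3132021/1642800956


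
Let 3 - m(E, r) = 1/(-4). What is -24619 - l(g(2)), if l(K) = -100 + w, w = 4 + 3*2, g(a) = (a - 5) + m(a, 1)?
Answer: -24529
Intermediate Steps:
m(E, r) = 13/4 (m(E, r) = 3 - 1/(-4) = 3 - 1*(-¼) = 3 + ¼ = 13/4)
g(a) = -7/4 + a (g(a) = (a - 5) + 13/4 = (-5 + a) + 13/4 = -7/4 + a)
w = 10 (w = 4 + 6 = 10)
l(K) = -90 (l(K) = -100 + 10 = -90)
-24619 - l(g(2)) = -24619 - 1*(-90) = -24619 + 90 = -24529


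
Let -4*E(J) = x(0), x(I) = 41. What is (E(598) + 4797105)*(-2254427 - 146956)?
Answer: -46078647128157/4 ≈ -1.1520e+13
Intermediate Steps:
E(J) = -41/4 (E(J) = -¼*41 = -41/4)
(E(598) + 4797105)*(-2254427 - 146956) = (-41/4 + 4797105)*(-2254427 - 146956) = (19188379/4)*(-2401383) = -46078647128157/4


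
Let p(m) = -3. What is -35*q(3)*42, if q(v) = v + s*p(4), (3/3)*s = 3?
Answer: 8820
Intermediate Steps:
s = 3
q(v) = -9 + v (q(v) = v + 3*(-3) = v - 9 = -9 + v)
-35*q(3)*42 = -35*(-9 + 3)*42 = -35*(-6)*42 = 210*42 = 8820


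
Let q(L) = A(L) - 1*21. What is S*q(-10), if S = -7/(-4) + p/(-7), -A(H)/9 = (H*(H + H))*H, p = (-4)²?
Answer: -269685/28 ≈ -9631.6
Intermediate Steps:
p = 16
A(H) = -18*H³ (A(H) = -9*H*(H + H)*H = -9*H*(2*H)*H = -9*2*H²*H = -18*H³)
S = -15/28 (S = -7/(-4) + 16/(-7) = -7*(-¼) + 16*(-⅐) = 7/4 - 16/7 = -15/28 ≈ -0.53571)
q(L) = -21 - 18*L³ (q(L) = -18*L³ - 1*21 = -18*L³ - 21 = -21 - 18*L³)
S*q(-10) = -15*(-21 - 18*(-10)³)/28 = -15*(-21 - 18*(-1000))/28 = -15*(-21 + 18000)/28 = -15/28*17979 = -269685/28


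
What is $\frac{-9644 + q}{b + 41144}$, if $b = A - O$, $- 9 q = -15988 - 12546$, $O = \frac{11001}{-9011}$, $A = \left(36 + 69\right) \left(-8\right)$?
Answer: $- \frac{524998882}{3268713105} \approx -0.16061$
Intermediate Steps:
$A = -840$ ($A = 105 \left(-8\right) = -840$)
$O = - \frac{11001}{9011}$ ($O = 11001 \left(- \frac{1}{9011}\right) = - \frac{11001}{9011} \approx -1.2208$)
$q = \frac{28534}{9}$ ($q = - \frac{-15988 - 12546}{9} = \left(- \frac{1}{9}\right) \left(-28534\right) = \frac{28534}{9} \approx 3170.4$)
$b = - \frac{7558239}{9011}$ ($b = -840 - - \frac{11001}{9011} = -840 + \frac{11001}{9011} = - \frac{7558239}{9011} \approx -838.78$)
$\frac{-9644 + q}{b + 41144} = \frac{-9644 + \frac{28534}{9}}{- \frac{7558239}{9011} + 41144} = - \frac{58262}{9 \cdot \frac{363190345}{9011}} = \left(- \frac{58262}{9}\right) \frac{9011}{363190345} = - \frac{524998882}{3268713105}$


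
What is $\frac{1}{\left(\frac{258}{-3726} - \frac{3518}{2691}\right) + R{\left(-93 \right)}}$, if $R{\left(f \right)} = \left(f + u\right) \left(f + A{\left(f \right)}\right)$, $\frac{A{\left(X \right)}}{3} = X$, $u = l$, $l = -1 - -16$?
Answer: $\frac{8073}{234235055} \approx 3.4465 \cdot 10^{-5}$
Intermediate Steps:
$l = 15$ ($l = -1 + 16 = 15$)
$u = 15$
$A{\left(X \right)} = 3 X$
$R{\left(f \right)} = 4 f \left(15 + f\right)$ ($R{\left(f \right)} = \left(f + 15\right) \left(f + 3 f\right) = \left(15 + f\right) 4 f = 4 f \left(15 + f\right)$)
$\frac{1}{\left(\frac{258}{-3726} - \frac{3518}{2691}\right) + R{\left(-93 \right)}} = \frac{1}{\left(\frac{258}{-3726} - \frac{3518}{2691}\right) + 4 \left(-93\right) \left(15 - 93\right)} = \frac{1}{\left(258 \left(- \frac{1}{3726}\right) - \frac{3518}{2691}\right) + 4 \left(-93\right) \left(-78\right)} = \frac{1}{\left(- \frac{43}{621} - \frac{3518}{2691}\right) + 29016} = \frac{1}{- \frac{11113}{8073} + 29016} = \frac{1}{\frac{234235055}{8073}} = \frac{8073}{234235055}$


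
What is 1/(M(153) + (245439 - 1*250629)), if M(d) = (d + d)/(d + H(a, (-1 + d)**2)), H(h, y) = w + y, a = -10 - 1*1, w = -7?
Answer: -3875/20111199 ≈ -0.00019268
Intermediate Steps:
a = -11 (a = -10 - 1 = -11)
H(h, y) = -7 + y
M(d) = 2*d/(-7 + d + (-1 + d)**2) (M(d) = (d + d)/(d + (-7 + (-1 + d)**2)) = (2*d)/(-7 + d + (-1 + d)**2) = 2*d/(-7 + d + (-1 + d)**2))
1/(M(153) + (245439 - 1*250629)) = 1/(2*153/(-6 + 153**2 - 1*153) + (245439 - 1*250629)) = 1/(2*153/(-6 + 23409 - 153) + (245439 - 250629)) = 1/(2*153/23250 - 5190) = 1/(2*153*(1/23250) - 5190) = 1/(51/3875 - 5190) = 1/(-20111199/3875) = -3875/20111199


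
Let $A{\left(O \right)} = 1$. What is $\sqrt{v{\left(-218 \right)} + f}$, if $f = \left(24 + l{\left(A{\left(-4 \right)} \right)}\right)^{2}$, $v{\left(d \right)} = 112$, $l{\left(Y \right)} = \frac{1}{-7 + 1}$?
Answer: $\frac{\sqrt{24481}}{6} \approx 26.077$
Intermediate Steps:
$l{\left(Y \right)} = - \frac{1}{6}$ ($l{\left(Y \right)} = \frac{1}{-6} = - \frac{1}{6}$)
$f = \frac{20449}{36}$ ($f = \left(24 - \frac{1}{6}\right)^{2} = \left(\frac{143}{6}\right)^{2} = \frac{20449}{36} \approx 568.03$)
$\sqrt{v{\left(-218 \right)} + f} = \sqrt{112 + \frac{20449}{36}} = \sqrt{\frac{24481}{36}} = \frac{\sqrt{24481}}{6}$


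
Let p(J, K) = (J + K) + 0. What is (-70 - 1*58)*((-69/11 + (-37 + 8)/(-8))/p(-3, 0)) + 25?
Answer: -2903/33 ≈ -87.970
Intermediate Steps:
p(J, K) = J + K
(-70 - 1*58)*((-69/11 + (-37 + 8)/(-8))/p(-3, 0)) + 25 = (-70 - 1*58)*((-69/11 + (-37 + 8)/(-8))/(-3 + 0)) + 25 = (-70 - 58)*((-69*1/11 - 29*(-⅛))/(-3)) + 25 = -128*(-69/11 + 29/8)*(-1)/3 + 25 = -(-3728)*(-1)/(11*3) + 25 = -128*233/264 + 25 = -3728/33 + 25 = -2903/33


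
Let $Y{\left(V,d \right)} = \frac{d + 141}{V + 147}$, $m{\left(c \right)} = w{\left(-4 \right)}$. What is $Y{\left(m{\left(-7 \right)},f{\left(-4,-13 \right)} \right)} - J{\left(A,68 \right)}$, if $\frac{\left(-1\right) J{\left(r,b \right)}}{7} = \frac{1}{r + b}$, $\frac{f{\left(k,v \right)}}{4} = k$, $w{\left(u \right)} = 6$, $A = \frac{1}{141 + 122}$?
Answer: $\frac{359614}{390915} \approx 0.91993$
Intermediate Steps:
$A = \frac{1}{263} \approx 0.0038023$
$f{\left(k,v \right)} = 4 k$
$m{\left(c \right)} = 6$
$J{\left(r,b \right)} = - \frac{7}{b + r}$ ($J{\left(r,b \right)} = - \frac{7}{r + b} = - \frac{7}{b + r}$)
$Y{\left(V,d \right)} = \frac{141 + d}{147 + V}$
$Y{\left(m{\left(-7 \right)},f{\left(-4,-13 \right)} \right)} - J{\left(A,68 \right)} = \frac{141 + 4 \left(-4\right)}{147 + 6} - - \frac{7}{68 + \frac{1}{263}} = \frac{141 - 16}{153} - - \frac{7}{\frac{17885}{263}} = \frac{1}{153} \cdot 125 - \left(-7\right) \frac{263}{17885} = \frac{125}{153} - - \frac{263}{2555} = \frac{125}{153} + \frac{263}{2555} = \frac{359614}{390915}$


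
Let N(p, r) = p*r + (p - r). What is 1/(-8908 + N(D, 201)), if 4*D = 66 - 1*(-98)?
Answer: -1/827 ≈ -0.0012092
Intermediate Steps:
D = 41 (D = (66 - 1*(-98))/4 = (66 + 98)/4 = (¼)*164 = 41)
N(p, r) = p - r + p*r
1/(-8908 + N(D, 201)) = 1/(-8908 + (41 - 1*201 + 41*201)) = 1/(-8908 + (41 - 201 + 8241)) = 1/(-8908 + 8081) = 1/(-827) = -1/827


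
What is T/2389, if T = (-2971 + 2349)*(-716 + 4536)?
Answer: -2376040/2389 ≈ -994.58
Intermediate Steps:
T = -2376040 (T = -622*3820 = -2376040)
T/2389 = -2376040/2389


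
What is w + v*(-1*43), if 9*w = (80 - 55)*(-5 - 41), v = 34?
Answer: -14308/9 ≈ -1589.8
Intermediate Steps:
w = -1150/9 (w = ((80 - 55)*(-5 - 41))/9 = (25*(-46))/9 = (⅑)*(-1150) = -1150/9 ≈ -127.78)
w + v*(-1*43) = -1150/9 + 34*(-1*43) = -1150/9 + 34*(-43) = -1150/9 - 1462 = -14308/9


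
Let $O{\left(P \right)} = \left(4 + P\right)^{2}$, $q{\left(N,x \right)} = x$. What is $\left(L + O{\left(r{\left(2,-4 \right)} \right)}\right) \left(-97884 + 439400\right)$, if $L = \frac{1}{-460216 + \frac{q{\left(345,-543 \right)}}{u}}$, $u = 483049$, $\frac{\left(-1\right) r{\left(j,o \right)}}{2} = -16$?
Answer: $\frac{98394077382020783188}{222306879127} \approx 4.426 \cdot 10^{8}$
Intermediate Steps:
$r{\left(j,o \right)} = 32$ ($r{\left(j,o \right)} = \left(-2\right) \left(-16\right) = 32$)
$L = - \frac{483049}{222306879127}$ ($L = \frac{1}{-460216 - \frac{543}{483049}} = \frac{1}{- \frac{222306879127}{483049}} = - \frac{483049}{222306879127} \approx -2.1729 \cdot 10^{-6}$)
$\left(L + O{\left(r{\left(2,-4 \right)} \right)}\right) \left(-97884 + 439400\right) = \left(- \frac{483049}{222306879127} + \left(4 + 32\right)^{2}\right) \left(-97884 + 439400\right) = \left(- \frac{483049}{222306879127} + 36^{2}\right) 341516 = \left(- \frac{483049}{222306879127} + 1296\right) 341516 = \frac{288109714865543}{222306879127} \cdot 341516 = \frac{98394077382020783188}{222306879127}$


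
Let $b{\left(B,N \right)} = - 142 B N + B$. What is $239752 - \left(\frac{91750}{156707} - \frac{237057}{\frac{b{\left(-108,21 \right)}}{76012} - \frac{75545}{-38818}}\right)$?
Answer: $\frac{198722624071819880660}{714572323838707} \approx 2.781 \cdot 10^{5}$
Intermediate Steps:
$b{\left(B,N \right)} = B - 142 B N$ ($b{\left(B,N \right)} = - 142 B N + B = B - 142 B N$)
$239752 - \left(\frac{91750}{156707} - \frac{237057}{\frac{b{\left(-108,21 \right)}}{76012} - \frac{75545}{-38818}}\right) = 239752 - \left(\frac{91750}{156707} - \frac{237057}{\frac{\left(-108\right) \left(1 - 2982\right)}{76012} - \frac{75545}{-38818}}\right) = 239752 - \left(91750 \cdot \frac{1}{156707} - \frac{237057}{- 108 \left(1 - 2982\right) \frac{1}{76012} - - \frac{75545}{38818}}\right) = 239752 - \left(\frac{91750}{156707} - \frac{237057}{\left(-108\right) \left(-2981\right) \frac{1}{76012} + \frac{75545}{38818}}\right) = 239752 - \left(\frac{91750}{156707} - \frac{237057}{321948 \cdot \frac{1}{76012} + \frac{75545}{38818}}\right) = 239752 - \left(\frac{91750}{156707} - \frac{237057}{\frac{80487}{19003} + \frac{75545}{38818}}\right) = 239752 - \left(\frac{91750}{156707} - \frac{237057}{\frac{4559926001}{737658454}}\right) = 239752 - \left(\frac{91750}{156707} - \frac{174867100129878}{4559926001}\right) = 239752 - - \frac{27402480286842199996}{714572323838707} = 239752 + \frac{27402480286842199996}{714572323838707} = \frac{198722624071819880660}{714572323838707}$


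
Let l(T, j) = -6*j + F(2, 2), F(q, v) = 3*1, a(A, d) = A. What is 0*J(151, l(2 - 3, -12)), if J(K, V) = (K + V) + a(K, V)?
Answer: 0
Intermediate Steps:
F(q, v) = 3
l(T, j) = 3 - 6*j (l(T, j) = -6*j + 3 = 3 - 6*j)
J(K, V) = V + 2*K (J(K, V) = (K + V) + K = V + 2*K)
0*J(151, l(2 - 3, -12)) = 0*((3 - 6*(-12)) + 2*151) = 0*((3 + 72) + 302) = 0*(75 + 302) = 0*377 = 0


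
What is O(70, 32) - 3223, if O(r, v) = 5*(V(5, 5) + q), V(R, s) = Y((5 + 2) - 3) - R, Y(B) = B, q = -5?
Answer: -3253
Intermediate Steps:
V(R, s) = 4 - R (V(R, s) = ((5 + 2) - 3) - R = (7 - 3) - R = 4 - R)
O(r, v) = -30 (O(r, v) = 5*((4 - 1*5) - 5) = 5*((4 - 5) - 5) = 5*(-1 - 5) = 5*(-6) = -30)
O(70, 32) - 3223 = -30 - 3223 = -3253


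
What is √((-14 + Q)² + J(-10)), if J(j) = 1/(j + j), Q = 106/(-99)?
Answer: √222557395/990 ≈ 15.069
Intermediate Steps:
Q = -106/99 (Q = 106*(-1/99) = -106/99 ≈ -1.0707)
J(j) = 1/(2*j)
√((-14 + Q)² + J(-10)) = √((-14 - 106/99)² + (½)/(-10)) = √((-1492/99)² + (½)*(-⅒)) = √(2226064/9801 - 1/20) = √(44511479/196020) = √222557395/990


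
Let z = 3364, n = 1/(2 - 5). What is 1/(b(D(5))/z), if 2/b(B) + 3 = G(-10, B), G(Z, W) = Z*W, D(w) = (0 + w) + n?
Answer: -250618/3 ≈ -83539.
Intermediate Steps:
n = -⅓ (n = 1/(-3) = -⅓ ≈ -0.33333)
D(w) = -⅓ + w (D(w) = (0 + w) - ⅓ = w - ⅓ = -⅓ + w)
G(Z, W) = W*Z
b(B) = 2/(-3 - 10*B) (b(B) = 2/(-3 + B*(-10)) = 2/(-3 - 10*B))
1/(b(D(5))/z) = 1/((2/(-3 - 10*(-⅓ + 5)))/3364) = 1/((2/(-3 - 10*14/3))*(1/3364)) = 1/((2/(-3 - 140/3))*(1/3364)) = 1/((2/(-149/3))*(1/3364)) = 1/((2*(-3/149))*(1/3364)) = 1/(-6/149*1/3364) = 1/(-3/250618) = -250618/3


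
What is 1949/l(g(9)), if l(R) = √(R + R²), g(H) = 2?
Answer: 1949*√6/6 ≈ 795.68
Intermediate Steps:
1949/l(g(9)) = 1949/(√(2*(1 + 2))) = 1949/(√(2*3)) = 1949/(√6) = 1949*(√6/6) = 1949*√6/6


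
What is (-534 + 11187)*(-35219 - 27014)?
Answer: -662968149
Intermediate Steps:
(-534 + 11187)*(-35219 - 27014) = 10653*(-62233) = -662968149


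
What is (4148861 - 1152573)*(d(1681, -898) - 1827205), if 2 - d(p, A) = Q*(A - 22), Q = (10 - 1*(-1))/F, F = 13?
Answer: -71142421057472/13 ≈ -5.4725e+12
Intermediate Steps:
Q = 11/13 (Q = (10 - 1*(-1))/13 = (10 + 1)*(1/13) = 11*(1/13) = 11/13 ≈ 0.84615)
d(p, A) = 268/13 - 11*A/13 (d(p, A) = 2 - 11*(A - 22)/13 = 2 - 11*(-22 + A)/13 = 2 - (-242/13 + 11*A/13) = 2 + (242/13 - 11*A/13) = 268/13 - 11*A/13)
(4148861 - 1152573)*(d(1681, -898) - 1827205) = (4148861 - 1152573)*((268/13 - 11/13*(-898)) - 1827205) = 2996288*((268/13 + 9878/13) - 1827205) = 2996288*(10146/13 - 1827205) = 2996288*(-23743519/13) = -71142421057472/13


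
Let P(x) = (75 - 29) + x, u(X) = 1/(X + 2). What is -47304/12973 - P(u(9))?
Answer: -7097655/142703 ≈ -49.737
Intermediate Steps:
u(X) = 1/(2 + X)
P(x) = 46 + x
-47304/12973 - P(u(9)) = -47304/12973 - (46 + 1/(2 + 9)) = -47304*1/12973 - (46 + 1/11) = -47304/12973 - (46 + 1/11) = -47304/12973 - 1*507/11 = -47304/12973 - 507/11 = -7097655/142703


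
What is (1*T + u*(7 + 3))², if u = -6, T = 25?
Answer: 1225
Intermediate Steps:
(1*T + u*(7 + 3))² = (1*25 - 6*(7 + 3))² = (25 - 6*10)² = (25 - 60)² = (-35)² = 1225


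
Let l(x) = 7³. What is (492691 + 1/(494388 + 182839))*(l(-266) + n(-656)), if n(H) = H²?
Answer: 143701926195835582/677227 ≈ 2.1219e+11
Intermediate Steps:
l(x) = 343
(492691 + 1/(494388 + 182839))*(l(-266) + n(-656)) = (492691 + 1/(494388 + 182839))*(343 + (-656)²) = (492691 + 1/677227)*(343 + 430336) = (492691 + 1/677227)*430679 = (333663647858/677227)*430679 = 143701926195835582/677227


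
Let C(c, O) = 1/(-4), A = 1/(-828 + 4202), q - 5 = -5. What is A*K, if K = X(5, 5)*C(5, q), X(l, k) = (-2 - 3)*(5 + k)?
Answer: 25/6748 ≈ 0.0037048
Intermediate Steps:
q = 0 (q = 5 - 5 = 0)
A = 1/3374 ≈ 0.00029638
X(l, k) = -25 - 5*k (X(l, k) = -5*(5 + k) = -25 - 5*k)
C(c, O) = -¼ (C(c, O) = 1*(-¼) = -¼)
K = 25/2 (K = (-25 - 5*5)*(-¼) = (-25 - 25)*(-¼) = -50*(-¼) = 25/2 ≈ 12.500)
A*K = (1/3374)*(25/2) = 25/6748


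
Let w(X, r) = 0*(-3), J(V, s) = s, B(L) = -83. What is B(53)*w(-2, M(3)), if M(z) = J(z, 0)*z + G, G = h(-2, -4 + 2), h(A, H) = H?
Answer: 0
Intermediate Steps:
G = -2 (G = -4 + 2 = -2)
M(z) = -2 (M(z) = 0*z - 2 = 0 - 2 = -2)
w(X, r) = 0
B(53)*w(-2, M(3)) = -83*0 = 0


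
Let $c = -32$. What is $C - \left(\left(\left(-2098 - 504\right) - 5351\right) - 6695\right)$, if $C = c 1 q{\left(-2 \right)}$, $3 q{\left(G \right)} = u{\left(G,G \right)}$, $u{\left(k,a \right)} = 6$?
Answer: $14584$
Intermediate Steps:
$q{\left(G \right)} = 2$ ($q{\left(G \right)} = \frac{1}{3} \cdot 6 = 2$)
$C = -64$ ($C = \left(-32\right) 1 \cdot 2 = \left(-32\right) 2 = -64$)
$C - \left(\left(\left(-2098 - 504\right) - 5351\right) - 6695\right) = -64 - \left(\left(\left(-2098 - 504\right) - 5351\right) - 6695\right) = -64 - \left(\left(-2602 - 5351\right) - 6695\right) = -64 - \left(-7953 - 6695\right) = -64 - -14648 = -64 + 14648 = 14584$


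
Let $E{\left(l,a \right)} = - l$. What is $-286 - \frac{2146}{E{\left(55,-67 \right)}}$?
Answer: $- \frac{13584}{55} \approx -246.98$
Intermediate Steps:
$-286 - \frac{2146}{E{\left(55,-67 \right)}} = -286 - \frac{2146}{\left(-1\right) 55} = -286 - \frac{2146}{-55} = -286 - - \frac{2146}{55} = -286 + \frac{2146}{55} = - \frac{13584}{55}$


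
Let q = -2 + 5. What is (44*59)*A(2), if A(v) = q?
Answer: 7788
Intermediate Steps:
q = 3
A(v) = 3
(44*59)*A(2) = (44*59)*3 = 2596*3 = 7788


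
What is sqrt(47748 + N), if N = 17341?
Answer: sqrt(65089) ≈ 255.13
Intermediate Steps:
sqrt(47748 + N) = sqrt(47748 + 17341) = sqrt(65089)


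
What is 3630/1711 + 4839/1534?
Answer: 234711/44486 ≈ 5.2761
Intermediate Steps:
3630/1711 + 4839/1534 = 234711/44486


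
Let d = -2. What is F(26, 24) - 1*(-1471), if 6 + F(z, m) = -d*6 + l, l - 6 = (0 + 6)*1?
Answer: 1489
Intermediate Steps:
l = 12 (l = 6 + (0 + 6)*1 = 6 + 6*1 = 6 + 6 = 12)
F(z, m) = 18 (F(z, m) = -6 + (-1*(-2)*6 + 12) = -6 + (2*6 + 12) = -6 + (12 + 12) = -6 + 24 = 18)
F(26, 24) - 1*(-1471) = 18 - 1*(-1471) = 18 + 1471 = 1489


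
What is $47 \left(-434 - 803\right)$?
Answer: $-58139$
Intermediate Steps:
$47 \left(-434 - 803\right) = 47 \left(-1237\right) = -58139$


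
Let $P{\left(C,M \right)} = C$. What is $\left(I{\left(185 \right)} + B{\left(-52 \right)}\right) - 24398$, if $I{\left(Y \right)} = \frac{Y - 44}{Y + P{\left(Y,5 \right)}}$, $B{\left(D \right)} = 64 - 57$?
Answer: $- \frac{9024529}{370} \approx -24391.0$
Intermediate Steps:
$B{\left(D \right)} = 7$ ($B{\left(D \right)} = 64 - 57 = 7$)
$I{\left(Y \right)} = \frac{-44 + Y}{2 Y}$ ($I{\left(Y \right)} = \frac{Y - 44}{Y + Y} = \frac{-44 + Y}{2 Y}$)
$\left(I{\left(185 \right)} + B{\left(-52 \right)}\right) - 24398 = \left(\frac{-44 + 185}{2 \cdot 185} + 7\right) - 24398 = \left(\frac{1}{2} \cdot \frac{1}{185} \cdot 141 + 7\right) - 24398 = \left(\frac{141}{370} + 7\right) - 24398 = \frac{2731}{370} - 24398 = - \frac{9024529}{370}$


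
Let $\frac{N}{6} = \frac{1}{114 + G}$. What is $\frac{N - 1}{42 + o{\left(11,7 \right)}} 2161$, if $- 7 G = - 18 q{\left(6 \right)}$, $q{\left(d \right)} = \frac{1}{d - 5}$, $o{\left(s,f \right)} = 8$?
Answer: $- \frac{278769}{6800} \approx -40.995$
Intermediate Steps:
$q{\left(d \right)} = \frac{1}{-5 + d}$
$G = \frac{18}{7}$ ($G = - \frac{\left(-18\right) \frac{1}{-5 + 6}}{7} = - \frac{\left(-18\right) 1^{-1}}{7} = - \frac{\left(-18\right) 1}{7} = \left(- \frac{1}{7}\right) \left(-18\right) = \frac{18}{7} \approx 2.5714$)
$N = \frac{7}{136}$ ($N = \frac{6}{114 + \frac{18}{7}} = \frac{6}{\frac{816}{7}} = 6 \cdot \frac{7}{816} = \frac{7}{136} \approx 0.051471$)
$\frac{N - 1}{42 + o{\left(11,7 \right)}} 2161 = \frac{\frac{7}{136} - 1}{42 + 8} \cdot 2161 = - \frac{129}{136 \cdot 50} \cdot 2161 = \left(- \frac{129}{136}\right) \frac{1}{50} \cdot 2161 = \left(- \frac{129}{6800}\right) 2161 = - \frac{278769}{6800}$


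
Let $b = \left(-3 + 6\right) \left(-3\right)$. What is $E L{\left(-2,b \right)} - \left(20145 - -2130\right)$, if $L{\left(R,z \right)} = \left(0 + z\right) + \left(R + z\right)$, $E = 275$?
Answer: $-27775$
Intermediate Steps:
$b = -9$ ($b = 3 \left(-3\right) = -9$)
$L{\left(R,z \right)} = R + 2 z$ ($L{\left(R,z \right)} = z + \left(R + z\right) = R + 2 z$)
$E L{\left(-2,b \right)} - \left(20145 - -2130\right) = 275 \left(-2 + 2 \left(-9\right)\right) - \left(20145 - -2130\right) = 275 \left(-2 - 18\right) - \left(20145 + 2130\right) = 275 \left(-20\right) - 22275 = -5500 - 22275 = -27775$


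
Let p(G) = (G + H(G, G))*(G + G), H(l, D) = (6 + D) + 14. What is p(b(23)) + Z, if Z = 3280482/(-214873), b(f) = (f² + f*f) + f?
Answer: 1013656659050/214873 ≈ 4.7175e+6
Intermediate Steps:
b(f) = f + 2*f² (b(f) = (f² + f²) + f = 2*f² + f = f + 2*f²)
H(l, D) = 20 + D
Z = -3280482/214873 (Z = 3280482*(-1/214873) = -3280482/214873 ≈ -15.267)
p(G) = 2*G*(20 + 2*G) (p(G) = (G + (20 + G))*(G + G) = (20 + 2*G)*(2*G) = 2*G*(20 + 2*G))
p(b(23)) + Z = 4*(23*(1 + 2*23))*(10 + 23*(1 + 2*23)) - 3280482/214873 = 4*(23*(1 + 46))*(10 + 23*(1 + 46)) - 3280482/214873 = 4*(23*47)*(10 + 23*47) - 3280482/214873 = 4*1081*(10 + 1081) - 3280482/214873 = 4*1081*1091 - 3280482/214873 = 4717484 - 3280482/214873 = 1013656659050/214873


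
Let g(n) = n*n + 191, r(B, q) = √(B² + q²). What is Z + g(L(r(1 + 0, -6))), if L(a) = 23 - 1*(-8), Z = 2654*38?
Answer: 102004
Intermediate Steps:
Z = 100852
L(a) = 31 (L(a) = 23 + 8 = 31)
g(n) = 191 + n² (g(n) = n² + 191 = 191 + n²)
Z + g(L(r(1 + 0, -6))) = 100852 + (191 + 31²) = 100852 + (191 + 961) = 100852 + 1152 = 102004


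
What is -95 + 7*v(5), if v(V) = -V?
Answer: -130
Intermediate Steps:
-95 + 7*v(5) = -95 + 7*(-1*5) = -95 + 7*(-5) = -95 - 35 = -130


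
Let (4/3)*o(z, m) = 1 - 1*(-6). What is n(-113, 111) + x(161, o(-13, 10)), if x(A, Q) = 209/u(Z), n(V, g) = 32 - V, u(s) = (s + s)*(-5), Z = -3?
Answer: 4559/30 ≈ 151.97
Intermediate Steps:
u(s) = -10*s (u(s) = (2*s)*(-5) = -10*s)
o(z, m) = 21/4 (o(z, m) = 3*(1 - 1*(-6))/4 = 3*(1 + 6)/4 = (¾)*7 = 21/4)
x(A, Q) = 209/30 (x(A, Q) = 209/((-10*(-3))) = 209/30)
n(-113, 111) + x(161, o(-13, 10)) = (32 - 1*(-113)) + 209/30 = (32 + 113) + 209/30 = 145 + 209/30 = 4559/30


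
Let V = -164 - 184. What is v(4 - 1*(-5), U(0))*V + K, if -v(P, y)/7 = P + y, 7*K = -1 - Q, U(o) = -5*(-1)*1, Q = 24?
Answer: 238703/7 ≈ 34100.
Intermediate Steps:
U(o) = 5 (U(o) = 5*1 = 5)
V = -348
K = -25/7 (K = (-1 - 1*24)/7 = (-1 - 24)/7 = (1/7)*(-25) = -25/7 ≈ -3.5714)
v(P, y) = -7*P - 7*y (v(P, y) = -7*(P + y) = -7*P - 7*y)
v(4 - 1*(-5), U(0))*V + K = (-7*(4 - 1*(-5)) - 7*5)*(-348) - 25/7 = (-7*(4 + 5) - 35)*(-348) - 25/7 = (-7*9 - 35)*(-348) - 25/7 = (-63 - 35)*(-348) - 25/7 = -98*(-348) - 25/7 = 34104 - 25/7 = 238703/7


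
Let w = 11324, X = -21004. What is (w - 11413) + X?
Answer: -21093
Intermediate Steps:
(w - 11413) + X = (11324 - 11413) - 21004 = -89 - 21004 = -21093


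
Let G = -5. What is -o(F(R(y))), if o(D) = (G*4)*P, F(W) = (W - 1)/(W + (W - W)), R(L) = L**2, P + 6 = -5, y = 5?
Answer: -220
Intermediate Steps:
P = -11 (P = -6 - 5 = -11)
F(W) = (-1 + W)/W (F(W) = (-1 + W)/(W + 0) = (-1 + W)/W)
o(D) = 220 (o(D) = -5*4*(-11) = -20*(-11) = 220)
-o(F(R(y))) = -1*220 = -220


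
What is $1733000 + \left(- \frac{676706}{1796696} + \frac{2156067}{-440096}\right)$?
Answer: $\frac{10075818934026247}{5814108256} \approx 1.733 \cdot 10^{6}$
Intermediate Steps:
$1733000 + \left(- \frac{676706}{1796696} + \frac{2156067}{-440096}\right) = 1733000 + \left(\left(-676706\right) \frac{1}{1796696} + 2156067 \left(- \frac{1}{440096}\right)\right) = 1733000 - \frac{30673621753}{5814108256} = \frac{10075818934026247}{5814108256}$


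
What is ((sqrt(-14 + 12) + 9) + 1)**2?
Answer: (10 + I*sqrt(2))**2 ≈ 98.0 + 28.284*I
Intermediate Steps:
((sqrt(-14 + 12) + 9) + 1)**2 = ((sqrt(-2) + 9) + 1)**2 = ((I*sqrt(2) + 9) + 1)**2 = ((9 + I*sqrt(2)) + 1)**2 = (10 + I*sqrt(2))**2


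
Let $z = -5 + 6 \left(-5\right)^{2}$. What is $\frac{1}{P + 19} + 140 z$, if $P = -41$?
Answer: $\frac{446599}{22} \approx 20300.0$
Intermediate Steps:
$z = 145$ ($z = -5 + 6 \cdot 25 = -5 + 150 = 145$)
$\frac{1}{P + 19} + 140 z = \frac{1}{-41 + 19} + 140 \cdot 145 = \frac{1}{-22} + 20300 = - \frac{1}{22} + 20300 = \frac{446599}{22}$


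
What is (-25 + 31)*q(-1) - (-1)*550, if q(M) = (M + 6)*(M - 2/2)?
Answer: 490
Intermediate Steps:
q(M) = (-1 + M)*(6 + M) (q(M) = (6 + M)*(M - 2*½) = (6 + M)*(M - 1) = (6 + M)*(-1 + M) = (-1 + M)*(6 + M))
(-25 + 31)*q(-1) - (-1)*550 = (-25 + 31)*(-6 + (-1)² + 5*(-1)) - (-1)*550 = 6*(-6 + 1 - 5) - 1*(-550) = 6*(-10) + 550 = -60 + 550 = 490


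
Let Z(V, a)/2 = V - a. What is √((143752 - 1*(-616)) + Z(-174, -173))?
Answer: √144366 ≈ 379.96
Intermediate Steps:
Z(V, a) = -2*a + 2*V (Z(V, a) = 2*(V - a) = -2*a + 2*V)
√((143752 - 1*(-616)) + Z(-174, -173)) = √((143752 - 1*(-616)) + (-2*(-173) + 2*(-174))) = √((143752 + 616) + (346 - 348)) = √(144368 - 2) = √144366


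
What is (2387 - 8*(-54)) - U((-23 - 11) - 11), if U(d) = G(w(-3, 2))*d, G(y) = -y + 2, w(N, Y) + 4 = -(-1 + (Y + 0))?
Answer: 3134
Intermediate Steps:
w(N, Y) = -3 - Y (w(N, Y) = -4 - (-1 + (Y + 0)) = -4 - (-1 + Y) = -4 + (1 - Y) = -3 - Y)
G(y) = 2 - y
U(d) = 7*d (U(d) = (2 - (-3 - 1*2))*d = (2 - (-3 - 2))*d = (2 - 1*(-5))*d = (2 + 5)*d = 7*d)
(2387 - 8*(-54)) - U((-23 - 11) - 11) = (2387 - 8*(-54)) - 7*((-23 - 11) - 11) = (2387 + 432) - 7*(-34 - 11) = 2819 - 7*(-45) = 2819 - 1*(-315) = 2819 + 315 = 3134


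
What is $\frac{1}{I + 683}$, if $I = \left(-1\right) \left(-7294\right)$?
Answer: $\frac{1}{7977} \approx 0.00012536$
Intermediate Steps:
$I = 7294$
$\frac{1}{I + 683} = \frac{1}{7294 + 683} = \frac{1}{7977}$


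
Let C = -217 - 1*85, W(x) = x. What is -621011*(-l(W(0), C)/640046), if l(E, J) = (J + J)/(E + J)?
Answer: 13213/6809 ≈ 1.9405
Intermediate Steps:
C = -302 (C = -217 - 85 = -302)
l(E, J) = 2*J/(E + J) (l(E, J) = (2*J)/(E + J) = 2*J/(E + J))
-621011*(-l(W(0), C)/640046) = -621011*302/(320023*(0 - 302)) = -621011/((-640046/(2*(-302)/(-302)))) = -621011/((-640046/(2*(-302)*(-1/302)))) = -621011/((-640046/2)) = -621011/((-640046*1/2)) = -621011/(-320023) = -621011*(-1/320023) = 13213/6809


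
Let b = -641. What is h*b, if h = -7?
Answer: 4487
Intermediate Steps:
h*b = -7*(-641) = 4487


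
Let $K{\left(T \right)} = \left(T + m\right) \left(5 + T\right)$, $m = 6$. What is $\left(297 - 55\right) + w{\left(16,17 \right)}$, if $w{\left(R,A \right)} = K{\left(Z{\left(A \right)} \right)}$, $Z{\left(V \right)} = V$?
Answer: $748$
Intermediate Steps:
$K{\left(T \right)} = \left(5 + T\right) \left(6 + T\right)$ ($K{\left(T \right)} = \left(T + 6\right) \left(5 + T\right) = \left(6 + T\right) \left(5 + T\right) = \left(5 + T\right) \left(6 + T\right)$)
$w{\left(R,A \right)} = 30 + A^{2} + 11 A$
$\left(297 - 55\right) + w{\left(16,17 \right)} = \left(297 - 55\right) + \left(30 + 17^{2} + 11 \cdot 17\right) = 242 + \left(30 + 289 + 187\right) = 242 + 506 = 748$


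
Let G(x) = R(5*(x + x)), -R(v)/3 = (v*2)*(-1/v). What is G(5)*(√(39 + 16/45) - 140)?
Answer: -840 + 2*√8855/5 ≈ -802.36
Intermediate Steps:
R(v) = 6 (R(v) = -3*v*2*(-1/v) = -3*2*v*(-1/v) = -3*(-2) = 6)
G(x) = 6
G(5)*(√(39 + 16/45) - 140) = 6*(√(39 + 16/45) - 140) = 6*(√(1771/45) - 140) = 6*(√8855/15 - 140) = 6*(-140 + √8855/15) = -840 + 2*√8855/5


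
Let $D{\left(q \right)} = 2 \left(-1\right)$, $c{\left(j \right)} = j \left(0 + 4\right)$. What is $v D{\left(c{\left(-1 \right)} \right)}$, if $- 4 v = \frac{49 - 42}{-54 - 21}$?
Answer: $- \frac{7}{150} \approx -0.046667$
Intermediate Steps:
$c{\left(j \right)} = 4 j$ ($c{\left(j \right)} = j 4 = 4 j$)
$D{\left(q \right)} = -2$
$v = \frac{7}{300}$ ($v = - \frac{\left(49 - 42\right) \frac{1}{-54 - 21}}{4} = - \frac{7 \frac{1}{-75}}{4} = - \frac{7 \left(- \frac{1}{75}\right)}{4} = \left(- \frac{1}{4}\right) \left(- \frac{7}{75}\right) = \frac{7}{300} \approx 0.023333$)
$v D{\left(c{\left(-1 \right)} \right)} = \frac{7}{300} \left(-2\right) = - \frac{7}{150}$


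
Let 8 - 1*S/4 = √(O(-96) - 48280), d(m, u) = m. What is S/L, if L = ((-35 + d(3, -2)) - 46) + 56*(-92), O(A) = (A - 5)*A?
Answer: -16/2615 + 4*I*√9646/2615 ≈ -0.0061185 + 0.15023*I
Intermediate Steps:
O(A) = A*(-5 + A) (O(A) = (-5 + A)*A = A*(-5 + A))
S = 32 - 8*I*√9646 (S = 32 - 4*√(-96*(-5 - 96) - 48280) = 32 - 4*√(-96*(-101) - 48280) = 32 - 4*√(9696 - 48280) = 32 - 8*I*√9646 ≈ 32.0 - 785.71*I)
L = -5230 (L = ((-35 + 3) - 46) + 56*(-92) = (-32 - 46) - 5152 = -78 - 5152 = -5230)
S/L = (32 - 8*I*√9646)/(-5230) = (32 - 8*I*√9646)*(-1/5230) = -16/2615 + 4*I*√9646/2615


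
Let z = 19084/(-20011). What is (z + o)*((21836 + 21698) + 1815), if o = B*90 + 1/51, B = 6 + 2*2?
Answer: 41610048732823/1020561 ≈ 4.0772e+7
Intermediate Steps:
z = -19084/20011 (z = 19084*(-1/20011) = -19084/20011 ≈ -0.95368)
B = 10 (B = 6 + 4 = 10)
o = 45901/51 (o = 10*90 + 1/51 = 900 + 1/51 = 45901/51 ≈ 900.02)
(z + o)*((21836 + 21698) + 1815) = (-19084/20011 + 45901/51)*((21836 + 21698) + 1815) = 917551627*(43534 + 1815)/1020561 = (917551627/1020561)*45349 = 41610048732823/1020561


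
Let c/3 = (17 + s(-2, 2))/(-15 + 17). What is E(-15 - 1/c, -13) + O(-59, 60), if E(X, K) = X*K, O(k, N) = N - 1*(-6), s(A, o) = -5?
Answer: 4711/18 ≈ 261.72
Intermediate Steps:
O(k, N) = 6 + N (O(k, N) = N + 6 = 6 + N)
c = 18 (c = 3*((17 - 5)/(-15 + 17)) = 3*(12/2) = 3*(12*(½)) = 3*6 = 18)
E(X, K) = K*X
E(-15 - 1/c, -13) + O(-59, 60) = -13*(-15 - 1/18) + (6 + 60) = -13*(-15 - 1*1/18) + 66 = -13*(-15 - 1/18) + 66 = -13*(-271/18) + 66 = 3523/18 + 66 = 4711/18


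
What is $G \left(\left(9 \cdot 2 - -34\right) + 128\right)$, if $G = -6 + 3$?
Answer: $-540$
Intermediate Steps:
$G = -3$
$G \left(\left(9 \cdot 2 - -34\right) + 128\right) = - 3 \left(\left(9 \cdot 2 - -34\right) + 128\right) = - 3 \left(\left(18 + 34\right) + 128\right) = - 3 \left(52 + 128\right) = \left(-3\right) 180 = -540$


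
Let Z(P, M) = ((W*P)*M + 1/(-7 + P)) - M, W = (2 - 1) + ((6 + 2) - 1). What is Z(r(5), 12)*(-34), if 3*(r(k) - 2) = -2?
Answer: -3938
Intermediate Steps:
W = 8 (W = 1 + (8 - 1) = 1 + 7 = 8)
r(k) = 4/3 (r(k) = 2 + (1/3)*(-2) = 2 - 2/3 = 4/3)
Z(P, M) = 1/(-7 + P) - M + 8*M*P (Z(P, M) = ((8*P)*M + 1/(-7 + P)) - M = (8*M*P + 1/(-7 + P)) - M = (1/(-7 + P) + 8*M*P) - M = 1/(-7 + P) - M + 8*M*P)
Z(r(5), 12)*(-34) = ((1 + 7*12 - 57*12*4/3 + 8*12*(4/3)**2)/(-7 + 4/3))*(-34) = ((1 + 84 - 912 + 8*12*(16/9))/(-17/3))*(-34) = -3*(1 + 84 - 912 + 512/3)/17*(-34) = -3/17*(-1969/3)*(-34) = (1969/17)*(-34) = -3938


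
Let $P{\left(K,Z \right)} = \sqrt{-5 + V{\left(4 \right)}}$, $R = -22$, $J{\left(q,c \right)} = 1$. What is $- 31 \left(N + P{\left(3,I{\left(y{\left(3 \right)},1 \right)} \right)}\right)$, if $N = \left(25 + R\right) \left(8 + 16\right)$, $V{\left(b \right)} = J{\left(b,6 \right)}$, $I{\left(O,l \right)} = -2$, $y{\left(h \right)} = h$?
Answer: $-2232 - 62 i \approx -2232.0 - 62.0 i$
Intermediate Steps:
$V{\left(b \right)} = 1$
$P{\left(K,Z \right)} = 2 i$ ($P{\left(K,Z \right)} = \sqrt{-5 + 1} = \sqrt{-4} = 2 i$)
$N = 72$ ($N = \left(25 - 22\right) \left(8 + 16\right) = 3 \cdot 24 = 72$)
$- 31 \left(N + P{\left(3,I{\left(y{\left(3 \right)},1 \right)} \right)}\right) = - 31 \left(72 + 2 i\right) = -2232 - 62 i$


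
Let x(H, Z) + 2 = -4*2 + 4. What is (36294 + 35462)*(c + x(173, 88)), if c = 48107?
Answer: 3451535356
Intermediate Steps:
x(H, Z) = -6 (x(H, Z) = -2 + (-4*2 + 4) = -2 + (-8 + 4) = -2 - 4 = -6)
(36294 + 35462)*(c + x(173, 88)) = (36294 + 35462)*(48107 - 6) = 71756*48101 = 3451535356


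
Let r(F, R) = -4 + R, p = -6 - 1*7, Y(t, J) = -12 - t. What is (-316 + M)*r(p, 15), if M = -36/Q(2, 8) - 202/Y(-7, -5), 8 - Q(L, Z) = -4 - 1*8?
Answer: -15257/5 ≈ -3051.4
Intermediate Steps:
p = -13 (p = -6 - 7 = -13)
Q(L, Z) = 20 (Q(L, Z) = 8 - (-4 - 1*8) = 8 - (-4 - 8) = 8 - 1*(-12) = 8 + 12 = 20)
M = 193/5 (M = -36/20 - 202/(-12 - 1*(-7)) = -36*1/20 - 202/(-12 + 7) = -9/5 - 202/(-5) = -9/5 - 202*(-1/5) = -9/5 + 202/5 = 193/5 ≈ 38.600)
(-316 + M)*r(p, 15) = (-316 + 193/5)*(-4 + 15) = -1387/5*11 = -15257/5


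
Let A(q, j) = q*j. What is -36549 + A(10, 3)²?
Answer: -35649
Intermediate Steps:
A(q, j) = j*q
-36549 + A(10, 3)² = -36549 + (3*10)² = -36549 + 30² = -36549 + 900 = -35649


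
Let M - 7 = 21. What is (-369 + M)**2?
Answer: 116281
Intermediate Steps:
M = 28 (M = 7 + 21 = 28)
(-369 + M)**2 = (-369 + 28)**2 = (-341)**2 = 116281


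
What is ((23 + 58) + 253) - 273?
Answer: 61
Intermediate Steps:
((23 + 58) + 253) - 273 = (81 + 253) - 273 = 334 - 273 = 61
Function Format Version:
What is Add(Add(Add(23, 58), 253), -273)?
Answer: 61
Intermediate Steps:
Add(Add(Add(23, 58), 253), -273) = Add(Add(81, 253), -273) = Add(334, -273) = 61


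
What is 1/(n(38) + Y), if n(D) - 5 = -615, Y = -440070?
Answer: -1/440680 ≈ -2.2692e-6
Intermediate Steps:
n(D) = -610 (n(D) = 5 - 615 = -610)
1/(n(38) + Y) = 1/(-610 - 440070) = 1/(-440680) = -1/440680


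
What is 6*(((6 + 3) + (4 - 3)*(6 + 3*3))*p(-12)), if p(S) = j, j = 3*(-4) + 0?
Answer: -1728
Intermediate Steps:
j = -12 (j = -12 + 0 = -12)
p(S) = -12
6*(((6 + 3) + (4 - 3)*(6 + 3*3))*p(-12)) = 6*(((6 + 3) + (4 - 3)*(6 + 3*3))*(-12)) = 6*((9 + 1*(6 + 9))*(-12)) = 6*((9 + 1*15)*(-12)) = 6*((9 + 15)*(-12)) = 6*(24*(-12)) = 6*(-288) = -1728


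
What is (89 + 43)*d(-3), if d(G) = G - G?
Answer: 0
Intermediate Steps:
d(G) = 0
(89 + 43)*d(-3) = (89 + 43)*0 = 132*0 = 0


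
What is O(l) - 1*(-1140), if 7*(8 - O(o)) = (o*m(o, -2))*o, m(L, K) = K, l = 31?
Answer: 9958/7 ≈ 1422.6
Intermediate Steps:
O(o) = 8 + 2*o**2/7 (O(o) = 8 - o*(-2)*o/7 = 8 - (-2*o)*o/7 = 8 - (-2)*o**2/7 = 8 + 2*o**2/7)
O(l) - 1*(-1140) = (8 + (2/7)*31**2) - 1*(-1140) = (8 + (2/7)*961) + 1140 = (8 + 1922/7) + 1140 = 1978/7 + 1140 = 9958/7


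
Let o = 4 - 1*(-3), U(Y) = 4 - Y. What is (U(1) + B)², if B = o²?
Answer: 2704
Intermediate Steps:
o = 7 (o = 4 + 3 = 7)
B = 49 (B = 7² = 49)
(U(1) + B)² = ((4 - 1*1) + 49)² = ((4 - 1) + 49)² = (3 + 49)² = 52² = 2704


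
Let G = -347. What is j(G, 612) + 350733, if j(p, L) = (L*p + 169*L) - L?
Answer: 241185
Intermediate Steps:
j(p, L) = 168*L + L*p (j(p, L) = (169*L + L*p) - L = 168*L + L*p)
j(G, 612) + 350733 = 612*(168 - 347) + 350733 = 612*(-179) + 350733 = -109548 + 350733 = 241185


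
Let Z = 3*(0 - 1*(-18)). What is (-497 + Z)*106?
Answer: -46958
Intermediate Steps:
Z = 54 (Z = 3*(0 + 18) = 3*18 = 54)
(-497 + Z)*106 = (-497 + 54)*106 = -443*106 = -46958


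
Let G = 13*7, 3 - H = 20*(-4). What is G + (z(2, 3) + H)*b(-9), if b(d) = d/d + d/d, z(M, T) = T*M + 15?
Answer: 299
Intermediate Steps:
z(M, T) = 15 + M*T (z(M, T) = M*T + 15 = 15 + M*T)
H = 83 (H = 3 - 20*(-4) = 3 - 1*(-80) = 3 + 80 = 83)
G = 91
b(d) = 2 (b(d) = 1 + 1 = 2)
G + (z(2, 3) + H)*b(-9) = 91 + ((15 + 2*3) + 83)*2 = 91 + ((15 + 6) + 83)*2 = 91 + (21 + 83)*2 = 91 + 104*2 = 91 + 208 = 299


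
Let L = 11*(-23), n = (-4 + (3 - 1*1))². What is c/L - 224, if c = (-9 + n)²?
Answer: -56697/253 ≈ -224.10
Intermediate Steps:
n = 4 (n = (-4 + (3 - 1))² = (-4 + 2)² = (-2)² = 4)
L = -253
c = 25 (c = (-9 + 4)² = (-5)² = 25)
c/L - 224 = 25/(-253) - 224 = 25*(-1/253) - 224 = -25/253 - 224 = -56697/253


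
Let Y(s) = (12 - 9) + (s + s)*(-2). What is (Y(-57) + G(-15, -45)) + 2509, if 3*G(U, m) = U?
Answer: 2735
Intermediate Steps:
G(U, m) = U/3
Y(s) = 3 - 4*s (Y(s) = 3 + (2*s)*(-2) = 3 - 4*s)
(Y(-57) + G(-15, -45)) + 2509 = ((3 - 4*(-57)) + (⅓)*(-15)) + 2509 = ((3 + 228) - 5) + 2509 = (231 - 5) + 2509 = 226 + 2509 = 2735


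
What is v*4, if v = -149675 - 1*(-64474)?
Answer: -340804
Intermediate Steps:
v = -85201 (v = -149675 + 64474 = -85201)
v*4 = -85201*4 = -340804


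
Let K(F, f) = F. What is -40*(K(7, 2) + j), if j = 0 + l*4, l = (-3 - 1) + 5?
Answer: -440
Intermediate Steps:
l = 1 (l = -4 + 5 = 1)
j = 4 (j = 0 + 1*4 = 0 + 4 = 4)
-40*(K(7, 2) + j) = -40*(7 + 4) = -40*11 = -440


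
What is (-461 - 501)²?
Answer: 925444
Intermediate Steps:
(-461 - 501)² = (-962)² = 925444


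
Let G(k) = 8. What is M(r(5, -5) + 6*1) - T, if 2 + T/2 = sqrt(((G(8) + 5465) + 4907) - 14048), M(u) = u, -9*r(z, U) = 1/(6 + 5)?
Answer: 989/99 - 4*I*sqrt(917) ≈ 9.9899 - 121.13*I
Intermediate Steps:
r(z, U) = -1/99 (r(z, U) = -1/(9*(6 + 5)) = -1/9/11 = -1/9*1/11 = -1/99)
T = -4 + 4*I*sqrt(917) (T = -4 + 2*sqrt(((8 + 5465) + 4907) - 14048) = -4 + 2*sqrt((5473 + 4907) - 14048) = -4 + 2*sqrt(10380 - 14048) = -4 + 2*sqrt(-3668) = -4 + 2*(2*I*sqrt(917)) = -4 + 4*I*sqrt(917) ≈ -4.0 + 121.13*I)
M(r(5, -5) + 6*1) - T = (-1/99 + 6*1) - (-4 + 4*I*sqrt(917)) = (-1/99 + 6) + (4 - 4*I*sqrt(917)) = 593/99 + (4 - 4*I*sqrt(917)) = 989/99 - 4*I*sqrt(917)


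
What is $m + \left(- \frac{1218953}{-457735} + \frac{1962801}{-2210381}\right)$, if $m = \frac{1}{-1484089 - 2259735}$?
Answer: $\frac{6723561844032581957}{3787884117599561840} \approx 1.775$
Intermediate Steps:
$m = - \frac{1}{3743824}$ ($m = \frac{1}{-3743824} = - \frac{1}{3743824} \approx -2.6711 \cdot 10^{-7}$)
$m + \left(- \frac{1218953}{-457735} + \frac{1962801}{-2210381}\right) = - \frac{1}{3743824} + \left(- \frac{1218953}{-457735} + \frac{1962801}{-2210381}\right) = - \frac{1}{3743824} + \left(\left(-1218953\right) \left(- \frac{1}{457735}\right) + 1962801 \left(- \frac{1}{2210381}\right)\right) = - \frac{1}{3743824} + \left(\frac{1218953}{457735} - \frac{1962801}{2210381}\right) = - \frac{1}{3743824} + \frac{1795907835358}{1011768747035} = \frac{6723561844032581957}{3787884117599561840}$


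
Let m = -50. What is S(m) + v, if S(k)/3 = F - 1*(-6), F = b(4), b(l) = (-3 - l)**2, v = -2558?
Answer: -2393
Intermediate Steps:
F = 49 (F = (3 + 4)**2 = 7**2 = 49)
S(k) = 165 (S(k) = 3*(49 - 1*(-6)) = 3*(49 + 6) = 3*55 = 165)
S(m) + v = 165 - 2558 = -2393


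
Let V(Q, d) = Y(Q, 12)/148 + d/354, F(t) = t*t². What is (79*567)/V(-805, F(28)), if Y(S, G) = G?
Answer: 293349357/406643 ≈ 721.39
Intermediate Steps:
F(t) = t³
V(Q, d) = 3/37 + d/354 (V(Q, d) = 12/148 + d/354 = 12*(1/148) + d*(1/354) = 3/37 + d/354)
(79*567)/V(-805, F(28)) = (79*567)/(3/37 + (1/354)*28³) = 44793/(3/37 + (1/354)*21952) = 44793/(3/37 + 10976/177) = 44793/(406643/6549) = 44793*(6549/406643) = 293349357/406643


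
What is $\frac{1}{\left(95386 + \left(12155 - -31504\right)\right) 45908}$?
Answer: $\frac{1}{6383277860} \approx 1.5666 \cdot 10^{-10}$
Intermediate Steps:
$\frac{1}{\left(95386 + \left(12155 - -31504\right)\right) 45908} = \frac{1}{95386 + \left(12155 + 31504\right)} \frac{1}{45908} = \frac{1}{95386 + 43659} \cdot \frac{1}{45908} = \frac{1}{139045} \cdot \frac{1}{45908} = \frac{1}{6383277860}$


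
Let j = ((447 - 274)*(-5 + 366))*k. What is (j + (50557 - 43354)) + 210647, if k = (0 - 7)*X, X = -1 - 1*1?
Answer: 1092192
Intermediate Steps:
X = -2 (X = -1 - 1 = -2)
k = 14 (k = (0 - 7)*(-2) = -7*(-2) = 14)
j = 874342 (j = ((447 - 274)*(-5 + 366))*14 = (173*361)*14 = 62453*14 = 874342)
(j + (50557 - 43354)) + 210647 = (874342 + (50557 - 43354)) + 210647 = (874342 + 7203) + 210647 = 881545 + 210647 = 1092192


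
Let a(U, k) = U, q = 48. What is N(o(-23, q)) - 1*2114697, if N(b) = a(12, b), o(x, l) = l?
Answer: -2114685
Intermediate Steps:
N(b) = 12
N(o(-23, q)) - 1*2114697 = 12 - 1*2114697 = 12 - 2114697 = -2114685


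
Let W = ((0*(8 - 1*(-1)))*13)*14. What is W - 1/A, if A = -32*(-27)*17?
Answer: -1/14688 ≈ -6.8083e-5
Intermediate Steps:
A = 14688 (A = 864*17 = 14688)
W = 0 (W = ((0*(8 + 1))*13)*14 = ((0*9)*13)*14 = (0*13)*14 = 0*14 = 0)
W - 1/A = 0 - 1/14688 = -1/14688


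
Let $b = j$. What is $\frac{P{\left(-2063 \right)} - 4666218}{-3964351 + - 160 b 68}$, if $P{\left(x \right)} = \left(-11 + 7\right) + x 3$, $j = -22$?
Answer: $\frac{4672411}{3724991} \approx 1.2543$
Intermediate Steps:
$b = -22$
$P{\left(x \right)} = -4 + 3 x$
$\frac{P{\left(-2063 \right)} - 4666218}{-3964351 + - 160 b 68} = \frac{\left(-4 + 3 \left(-2063\right)\right) - 4666218}{-3964351 + \left(-160\right) \left(-22\right) 68} = \frac{\left(-4 - 6189\right) - 4666218}{-3964351 + 3520 \cdot 68} = \frac{-6193 - 4666218}{-3964351 + 239360} = - \frac{4672411}{-3724991} = \left(-4672411\right) \left(- \frac{1}{3724991}\right) = \frac{4672411}{3724991}$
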